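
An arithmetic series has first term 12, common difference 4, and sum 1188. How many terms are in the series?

Using S = n/2 × [2a + (n-1)d]
1188 = n/2 × [2(12) + (n-1)(4)]
1188 = n/2 × [24 + 4n - 4]
2376 = n × [20 + 4n]
4n² + (20)n - 2376 = 0
Discriminant: Δ = (20)² - 4(4)(-2376) = 400 + 38016 = 38416
√Δ = 196
n = [-(20) + √Δ] / (2·4) = (-20 + 196) / 8 = 176 / 8 = 22
(The negative root is discarded since n must be a positive integer.)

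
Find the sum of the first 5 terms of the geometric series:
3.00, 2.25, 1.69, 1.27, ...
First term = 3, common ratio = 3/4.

Sₙ = a(1 - rⁿ) / (1 - r)
S_5 = 3(1 - (3/4)^5) / (1 - (3/4))
S_5 = 3(1 - (243/1024)) / (1/4)
S_5 = 2343/256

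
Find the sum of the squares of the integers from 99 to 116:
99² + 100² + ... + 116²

Use ∑_{k=1}^{n} k² = n(n+1)(2n+1)/6, then subtract the first 98 terms.
∑_{k=1}^{116} k² = 116×117×233/6 = 527046
∑_{k=1}^{98} k² = 98×99×197/6 = 318549
∑_{k=99}^{116} k² = 527046 - 318549 = 208497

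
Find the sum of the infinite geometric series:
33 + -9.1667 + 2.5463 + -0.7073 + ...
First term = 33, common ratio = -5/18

For |r| < 1, S = a / (1 - r)
S = 33 / (1 - (-5/18))
S = 33 / (23/18)
S = 594/23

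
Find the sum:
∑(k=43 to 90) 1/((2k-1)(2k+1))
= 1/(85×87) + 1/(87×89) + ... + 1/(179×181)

Partial fractions: 1/((2k-1)(2k+1)) = (1/2)[1/(2k-1) - 1/(2k+1)]
The series telescopes:
= (1/2)[1/85 - 1/181]
= 48/15385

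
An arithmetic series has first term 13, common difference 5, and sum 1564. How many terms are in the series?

Using S = n/2 × [2a + (n-1)d]
1564 = n/2 × [2(13) + (n-1)(5)]
1564 = n/2 × [26 + 5n - 5]
3128 = n × [21 + 5n]
5n² + (21)n - 3128 = 0
Discriminant: Δ = (21)² - 4(5)(-3128) = 441 + 62560 = 63001
√Δ = 251
n = [-(21) + √Δ] / (2·5) = (-21 + 251) / 10 = 230 / 10 = 23
(The negative root is discarded since n must be a positive integer.)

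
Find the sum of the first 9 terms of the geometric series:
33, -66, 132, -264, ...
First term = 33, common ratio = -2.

Sₙ = a(1 - rⁿ) / (1 - r)
S_9 = 33(1 - (-2)^9) / (1 - (-2))
S_9 = 33(1 - (-512)) / (3)
S_9 = 5643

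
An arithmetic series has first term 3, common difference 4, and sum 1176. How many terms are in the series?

Using S = n/2 × [2a + (n-1)d]
1176 = n/2 × [2(3) + (n-1)(4)]
1176 = n/2 × [6 + 4n - 4]
2352 = n × [2 + 4n]
4n² + (2)n - 2352 = 0
Discriminant: Δ = (2)² - 4(4)(-2352) = 4 + 37632 = 37636
√Δ = 194
n = [-(2) + √Δ] / (2·4) = (-2 + 194) / 8 = 192 / 8 = 24
(The negative root is discarded since n must be a positive integer.)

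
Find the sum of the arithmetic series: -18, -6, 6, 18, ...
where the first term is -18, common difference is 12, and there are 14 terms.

Sₙ = n/2 × (first + last)
Last term = a + (n-1)d = -18 + (14-1)×12 = 138
S_14 = 14/2 × (-18 + 138)
S_14 = 14/2 × 120 = 840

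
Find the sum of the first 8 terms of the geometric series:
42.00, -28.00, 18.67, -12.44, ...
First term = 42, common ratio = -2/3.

Sₙ = a(1 - rⁿ) / (1 - r)
S_8 = 42(1 - (-2/3)^8) / (1 - (-2/3))
S_8 = 42(1 - (256/6561)) / (5/3)
S_8 = 17654/729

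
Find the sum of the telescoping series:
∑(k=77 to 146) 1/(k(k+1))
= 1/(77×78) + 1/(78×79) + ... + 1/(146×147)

Partial fractions: 1/(k(k+1)) = 1/k - 1/(k+1)
The series telescopes:
= (1/77 - 1/78) + (1/78 - 1/79) + ... + (1/146 - 1/147)
= 1/77 - 1/147
= 10/1617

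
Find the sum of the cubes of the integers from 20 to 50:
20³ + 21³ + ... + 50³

Use ∑_{k=1}^{n} k³ = [n(n+1)/2]², then subtract the first 19 terms.
∑_{k=1}^{50} k³ = [50×51/2]² = 1275² = 1625625
∑_{k=1}^{19} k³ = [19×20/2]² = 190² = 36100
∑_{k=20}^{50} k³ = 1625625 - 36100 = 1589525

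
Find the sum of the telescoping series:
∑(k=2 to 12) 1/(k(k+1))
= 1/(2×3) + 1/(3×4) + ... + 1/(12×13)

Partial fractions: 1/(k(k+1)) = 1/k - 1/(k+1)
The series telescopes:
= (1/2 - 1/3) + (1/3 - 1/4) + ... + (1/12 - 1/13)
= 1/2 - 1/13
= 11/26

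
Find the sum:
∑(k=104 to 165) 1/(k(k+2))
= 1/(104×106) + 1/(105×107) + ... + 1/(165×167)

Partial fractions: 1/(k(k+2)) = (1/2)[1/k - 1/(k+2)]
Telescoping leaves the first two and last two terms:
= (1/2)[1/104 + 1/105 - 1/166 - 1/167]
= 1078769/302724240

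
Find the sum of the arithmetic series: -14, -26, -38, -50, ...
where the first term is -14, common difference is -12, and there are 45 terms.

Sₙ = n/2 × (first + last)
Last term = a + (n-1)d = -14 + (45-1)×(-12) = -542
S_45 = 45/2 × (-14 + (-542))
S_45 = 45/2 × (-556) = -12510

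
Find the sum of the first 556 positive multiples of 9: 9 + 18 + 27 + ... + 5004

Factor out 9: = 9(1 + 2 + ... + 556) = 9 × n(n+1)/2
= 9 × 556×557/2
= 9 × 154846
= 1393614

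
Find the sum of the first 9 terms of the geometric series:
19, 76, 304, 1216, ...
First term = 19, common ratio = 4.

Sₙ = a(1 - rⁿ) / (1 - r)
S_9 = 19(1 - 4^9) / (1 - 4)
S_9 = 19(1 - 262144) / (-3)
S_9 = 1660239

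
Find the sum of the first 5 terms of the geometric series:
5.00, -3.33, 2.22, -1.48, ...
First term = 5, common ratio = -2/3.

Sₙ = a(1 - rⁿ) / (1 - r)
S_5 = 5(1 - (-2/3)^5) / (1 - (-2/3))
S_5 = 5(1 - (-32/243)) / (5/3)
S_5 = 275/81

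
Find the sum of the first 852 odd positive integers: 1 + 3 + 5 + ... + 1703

Sum of first n odd numbers = n²
= 852²
= 725904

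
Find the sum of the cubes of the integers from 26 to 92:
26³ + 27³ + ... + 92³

Use ∑_{k=1}^{n} k³ = [n(n+1)/2]², then subtract the first 25 terms.
∑_{k=1}^{92} k³ = [92×93/2]² = 4278² = 18301284
∑_{k=1}^{25} k³ = [25×26/2]² = 325² = 105625
∑_{k=26}^{92} k³ = 18301284 - 105625 = 18195659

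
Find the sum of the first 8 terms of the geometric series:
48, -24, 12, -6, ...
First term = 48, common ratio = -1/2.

Sₙ = a(1 - rⁿ) / (1 - r)
S_8 = 48(1 - (-1/2)^8) / (1 - (-1/2))
S_8 = 48(1 - (1/256)) / (3/2)
S_8 = 255/8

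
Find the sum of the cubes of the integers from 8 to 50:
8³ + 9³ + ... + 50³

Use ∑_{k=1}^{n} k³ = [n(n+1)/2]², then subtract the first 7 terms.
∑_{k=1}^{50} k³ = [50×51/2]² = 1275² = 1625625
∑_{k=1}^{7} k³ = [7×8/2]² = 28² = 784
∑_{k=8}^{50} k³ = 1625625 - 784 = 1624841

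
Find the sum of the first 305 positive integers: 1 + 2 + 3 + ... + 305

Formula: ∑k = n(n+1)/2
= 305×306/2
= 93330/2
= 46665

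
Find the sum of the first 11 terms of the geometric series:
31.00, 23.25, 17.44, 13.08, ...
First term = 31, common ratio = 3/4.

Sₙ = a(1 - rⁿ) / (1 - r)
S_11 = 31(1 - (3/4)^11) / (1 - (3/4))
S_11 = 31(1 - (177147/4194304)) / (1/4)
S_11 = 124531867/1048576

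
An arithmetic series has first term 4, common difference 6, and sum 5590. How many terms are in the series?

Using S = n/2 × [2a + (n-1)d]
5590 = n/2 × [2(4) + (n-1)(6)]
5590 = n/2 × [8 + 6n - 6]
11180 = n × [2 + 6n]
6n² + (2)n - 11180 = 0
Discriminant: Δ = (2)² - 4(6)(-11180) = 4 + 268320 = 268324
√Δ = 518
n = [-(2) + √Δ] / (2·6) = (-2 + 518) / 12 = 516 / 12 = 43
(The negative root is discarded since n must be a positive integer.)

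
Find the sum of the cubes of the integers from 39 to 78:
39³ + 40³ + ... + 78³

Use ∑_{k=1}^{n} k³ = [n(n+1)/2]², then subtract the first 38 terms.
∑_{k=1}^{78} k³ = [78×79/2]² = 3081² = 9492561
∑_{k=1}^{38} k³ = [38×39/2]² = 741² = 549081
∑_{k=39}^{78} k³ = 9492561 - 549081 = 8943480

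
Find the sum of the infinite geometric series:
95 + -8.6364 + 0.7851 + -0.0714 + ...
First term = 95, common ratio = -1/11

For |r| < 1, S = a / (1 - r)
S = 95 / (1 - (-1/11))
S = 95 / (12/11)
S = 1045/12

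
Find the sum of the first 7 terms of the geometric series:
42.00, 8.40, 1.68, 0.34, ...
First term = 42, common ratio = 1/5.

Sₙ = a(1 - rⁿ) / (1 - r)
S_7 = 42(1 - (1/5)^7) / (1 - (1/5))
S_7 = 42(1 - (1/78125)) / (4/5)
S_7 = 820302/15625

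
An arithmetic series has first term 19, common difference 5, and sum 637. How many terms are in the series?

Using S = n/2 × [2a + (n-1)d]
637 = n/2 × [2(19) + (n-1)(5)]
637 = n/2 × [38 + 5n - 5]
1274 = n × [33 + 5n]
5n² + (33)n - 1274 = 0
Discriminant: Δ = (33)² - 4(5)(-1274) = 1089 + 25480 = 26569
√Δ = 163
n = [-(33) + √Δ] / (2·5) = (-33 + 163) / 10 = 130 / 10 = 13
(The negative root is discarded since n must be a positive integer.)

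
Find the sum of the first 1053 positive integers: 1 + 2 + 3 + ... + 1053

Formula: ∑k = n(n+1)/2
= 1053×1054/2
= 1109862/2
= 554931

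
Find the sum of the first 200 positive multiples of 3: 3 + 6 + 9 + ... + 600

Factor out 3: = 3(1 + 2 + ... + 200) = 3 × n(n+1)/2
= 3 × 200×201/2
= 3 × 20100
= 60300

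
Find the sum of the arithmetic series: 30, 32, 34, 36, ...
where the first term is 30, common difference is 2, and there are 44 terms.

Sₙ = n/2 × (first + last)
Last term = a + (n-1)d = 30 + (44-1)×2 = 116
S_44 = 44/2 × (30 + 116)
S_44 = 44/2 × 146 = 3212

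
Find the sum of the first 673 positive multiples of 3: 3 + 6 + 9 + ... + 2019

Factor out 3: = 3(1 + 2 + ... + 673) = 3 × n(n+1)/2
= 3 × 673×674/2
= 3 × 226801
= 680403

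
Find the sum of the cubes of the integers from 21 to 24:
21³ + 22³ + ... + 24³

Use ∑_{k=1}^{n} k³ = [n(n+1)/2]², then subtract the first 20 terms.
∑_{k=1}^{24} k³ = [24×25/2]² = 300² = 90000
∑_{k=1}^{20} k³ = [20×21/2]² = 210² = 44100
∑_{k=21}^{24} k³ = 90000 - 44100 = 45900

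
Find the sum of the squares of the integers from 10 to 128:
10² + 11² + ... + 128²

Use ∑_{k=1}^{n} k² = n(n+1)(2n+1)/6, then subtract the first 9 terms.
∑_{k=1}^{128} k² = 128×129×257/6 = 707264
∑_{k=1}^{9} k² = 9×10×19/6 = 285
∑_{k=10}^{128} k² = 707264 - 285 = 706979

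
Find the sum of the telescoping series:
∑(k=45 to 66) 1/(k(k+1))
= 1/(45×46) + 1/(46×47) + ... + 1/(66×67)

Partial fractions: 1/(k(k+1)) = 1/k - 1/(k+1)
The series telescopes:
= (1/45 - 1/46) + (1/46 - 1/47) + ... + (1/66 - 1/67)
= 1/45 - 1/67
= 22/3015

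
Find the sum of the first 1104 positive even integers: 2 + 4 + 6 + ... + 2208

Sum of first n even numbers = n(n+1)
= 1104×1105
= 1219920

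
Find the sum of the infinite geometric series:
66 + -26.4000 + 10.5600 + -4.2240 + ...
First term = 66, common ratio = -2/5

For |r| < 1, S = a / (1 - r)
S = 66 / (1 - (-2/5))
S = 66 / (7/5)
S = 330/7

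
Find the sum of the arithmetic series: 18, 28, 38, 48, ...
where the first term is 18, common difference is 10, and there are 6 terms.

Sₙ = n/2 × (first + last)
Last term = a + (n-1)d = 18 + (6-1)×10 = 68
S_6 = 6/2 × (18 + 68)
S_6 = 6/2 × 86 = 258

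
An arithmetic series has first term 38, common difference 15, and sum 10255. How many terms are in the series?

Using S = n/2 × [2a + (n-1)d]
10255 = n/2 × [2(38) + (n-1)(15)]
10255 = n/2 × [76 + 15n - 15]
20510 = n × [61 + 15n]
15n² + (61)n - 20510 = 0
Discriminant: Δ = (61)² - 4(15)(-20510) = 3721 + 1230600 = 1234321
√Δ = 1111
n = [-(61) + √Δ] / (2·15) = (-61 + 1111) / 30 = 1050 / 30 = 35
(The negative root is discarded since n must be a positive integer.)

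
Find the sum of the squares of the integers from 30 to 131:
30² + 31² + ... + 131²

Use ∑_{k=1}^{n} k² = n(n+1)(2n+1)/6, then subtract the first 29 terms.
∑_{k=1}^{131} k² = 131×132×263/6 = 757966
∑_{k=1}^{29} k² = 29×30×59/6 = 8555
∑_{k=30}^{131} k² = 757966 - 8555 = 749411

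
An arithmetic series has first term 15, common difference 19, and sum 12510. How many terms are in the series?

Using S = n/2 × [2a + (n-1)d]
12510 = n/2 × [2(15) + (n-1)(19)]
12510 = n/2 × [30 + 19n - 19]
25020 = n × [11 + 19n]
19n² + (11)n - 25020 = 0
Discriminant: Δ = (11)² - 4(19)(-25020) = 121 + 1901520 = 1901641
√Δ = 1379
n = [-(11) + √Δ] / (2·19) = (-11 + 1379) / 38 = 1368 / 38 = 36
(The negative root is discarded since n must be a positive integer.)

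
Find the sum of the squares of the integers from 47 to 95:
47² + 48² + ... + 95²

Use ∑_{k=1}^{n} k² = n(n+1)(2n+1)/6, then subtract the first 46 terms.
∑_{k=1}^{95} k² = 95×96×191/6 = 290320
∑_{k=1}^{46} k² = 46×47×93/6 = 33511
∑_{k=47}^{95} k² = 290320 - 33511 = 256809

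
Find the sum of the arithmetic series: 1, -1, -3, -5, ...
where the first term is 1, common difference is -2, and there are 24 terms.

Sₙ = n/2 × (first + last)
Last term = a + (n-1)d = 1 + (24-1)×(-2) = -45
S_24 = 24/2 × (1 + (-45))
S_24 = 24/2 × (-44) = -528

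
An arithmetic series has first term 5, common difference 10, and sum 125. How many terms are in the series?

Using S = n/2 × [2a + (n-1)d]
125 = n/2 × [2(5) + (n-1)(10)]
125 = n/2 × [10 + 10n - 10]
250 = n × [0 + 10n]
10n² + (0)n - 250 = 0
Discriminant: Δ = (0)² - 4(10)(-250) = 0 + 10000 = 10000
√Δ = 100
n = [-(0) + √Δ] / (2·10) = (0 + 100) / 20 = 100 / 20 = 5
(The negative root is discarded since n must be a positive integer.)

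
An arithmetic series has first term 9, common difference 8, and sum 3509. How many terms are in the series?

Using S = n/2 × [2a + (n-1)d]
3509 = n/2 × [2(9) + (n-1)(8)]
3509 = n/2 × [18 + 8n - 8]
7018 = n × [10 + 8n]
8n² + (10)n - 7018 = 0
Discriminant: Δ = (10)² - 4(8)(-7018) = 100 + 224576 = 224676
√Δ = 474
n = [-(10) + √Δ] / (2·8) = (-10 + 474) / 16 = 464 / 16 = 29
(The negative root is discarded since n must be a positive integer.)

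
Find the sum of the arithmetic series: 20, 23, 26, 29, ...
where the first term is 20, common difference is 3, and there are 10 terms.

Sₙ = n/2 × (first + last)
Last term = a + (n-1)d = 20 + (10-1)×3 = 47
S_10 = 10/2 × (20 + 47)
S_10 = 10/2 × 67 = 335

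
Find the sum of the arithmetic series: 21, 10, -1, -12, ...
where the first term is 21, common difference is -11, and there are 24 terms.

Sₙ = n/2 × (first + last)
Last term = a + (n-1)d = 21 + (24-1)×(-11) = -232
S_24 = 24/2 × (21 + (-232))
S_24 = 24/2 × (-211) = -2532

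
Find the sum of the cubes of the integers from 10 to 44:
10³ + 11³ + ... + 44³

Use ∑_{k=1}^{n} k³ = [n(n+1)/2]², then subtract the first 9 terms.
∑_{k=1}^{44} k³ = [44×45/2]² = 990² = 980100
∑_{k=1}^{9} k³ = [9×10/2]² = 45² = 2025
∑_{k=10}^{44} k³ = 980100 - 2025 = 978075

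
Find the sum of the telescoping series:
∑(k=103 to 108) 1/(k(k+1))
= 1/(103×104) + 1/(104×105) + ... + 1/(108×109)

Partial fractions: 1/(k(k+1)) = 1/k - 1/(k+1)
The series telescopes:
= (1/103 - 1/104) + (1/104 - 1/105) + ... + (1/108 - 1/109)
= 1/103 - 1/109
= 6/11227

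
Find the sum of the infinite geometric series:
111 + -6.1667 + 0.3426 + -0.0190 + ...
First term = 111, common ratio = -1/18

For |r| < 1, S = a / (1 - r)
S = 111 / (1 - (-1/18))
S = 111 / (19/18)
S = 1998/19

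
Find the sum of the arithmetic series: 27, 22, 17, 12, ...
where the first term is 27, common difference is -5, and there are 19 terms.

Sₙ = n/2 × (first + last)
Last term = a + (n-1)d = 27 + (19-1)×(-5) = -63
S_19 = 19/2 × (27 + (-63))
S_19 = 19/2 × (-36) = -342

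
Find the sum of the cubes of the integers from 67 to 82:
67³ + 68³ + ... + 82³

Use ∑_{k=1}^{n} k³ = [n(n+1)/2]², then subtract the first 66 terms.
∑_{k=1}^{82} k³ = [82×83/2]² = 3403² = 11580409
∑_{k=1}^{66} k³ = [66×67/2]² = 2211² = 4888521
∑_{k=67}^{82} k³ = 11580409 - 4888521 = 6691888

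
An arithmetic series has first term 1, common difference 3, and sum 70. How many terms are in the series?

Using S = n/2 × [2a + (n-1)d]
70 = n/2 × [2(1) + (n-1)(3)]
70 = n/2 × [2 + 3n - 3]
140 = n × [-1 + 3n]
3n² + (-1)n - 140 = 0
Discriminant: Δ = (-1)² - 4(3)(-140) = 1 + 1680 = 1681
√Δ = 41
n = [-(-1) + √Δ] / (2·3) = (1 + 41) / 6 = 42 / 6 = 7
(The negative root is discarded since n must be a positive integer.)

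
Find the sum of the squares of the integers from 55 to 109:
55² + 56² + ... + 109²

Use ∑_{k=1}^{n} k² = n(n+1)(2n+1)/6, then subtract the first 54 terms.
∑_{k=1}^{109} k² = 109×110×219/6 = 437635
∑_{k=1}^{54} k² = 54×55×109/6 = 53955
∑_{k=55}^{109} k² = 437635 - 53955 = 383680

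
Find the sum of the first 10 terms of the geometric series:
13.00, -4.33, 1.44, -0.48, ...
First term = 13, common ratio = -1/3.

Sₙ = a(1 - rⁿ) / (1 - r)
S_10 = 13(1 - (-1/3)^10) / (1 - (-1/3))
S_10 = 13(1 - (1/59049)) / (4/3)
S_10 = 191906/19683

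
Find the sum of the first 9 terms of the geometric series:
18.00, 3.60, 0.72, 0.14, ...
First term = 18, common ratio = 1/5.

Sₙ = a(1 - rⁿ) / (1 - r)
S_9 = 18(1 - (1/5)^9) / (1 - (1/5))
S_9 = 18(1 - (1/1953125)) / (4/5)
S_9 = 8789058/390625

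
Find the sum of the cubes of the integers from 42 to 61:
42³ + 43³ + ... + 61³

Use ∑_{k=1}^{n} k³ = [n(n+1)/2]², then subtract the first 41 terms.
∑_{k=1}^{61} k³ = [61×62/2]² = 1891² = 3575881
∑_{k=1}^{41} k³ = [41×42/2]² = 861² = 741321
∑_{k=42}^{61} k³ = 3575881 - 741321 = 2834560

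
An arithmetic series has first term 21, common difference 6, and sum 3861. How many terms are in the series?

Using S = n/2 × [2a + (n-1)d]
3861 = n/2 × [2(21) + (n-1)(6)]
3861 = n/2 × [42 + 6n - 6]
7722 = n × [36 + 6n]
6n² + (36)n - 7722 = 0
Discriminant: Δ = (36)² - 4(6)(-7722) = 1296 + 185328 = 186624
√Δ = 432
n = [-(36) + √Δ] / (2·6) = (-36 + 432) / 12 = 396 / 12 = 33
(The negative root is discarded since n must be a positive integer.)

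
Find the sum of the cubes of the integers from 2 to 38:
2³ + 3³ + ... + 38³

Use ∑_{k=1}^{n} k³ = [n(n+1)/2]², then subtract the first 1 terms.
∑_{k=1}^{38} k³ = [38×39/2]² = 741² = 549081
∑_{k=1}^{1} k³ = [1×2/2]² = 1² = 1
∑_{k=2}^{38} k³ = 549081 - 1 = 549080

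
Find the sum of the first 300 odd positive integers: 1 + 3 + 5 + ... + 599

Sum of first n odd numbers = n²
= 300²
= 90000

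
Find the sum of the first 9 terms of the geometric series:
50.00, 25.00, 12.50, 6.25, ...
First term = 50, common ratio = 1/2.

Sₙ = a(1 - rⁿ) / (1 - r)
S_9 = 50(1 - (1/2)^9) / (1 - (1/2))
S_9 = 50(1 - (1/512)) / (1/2)
S_9 = 12775/128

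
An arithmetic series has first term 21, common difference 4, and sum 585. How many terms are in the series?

Using S = n/2 × [2a + (n-1)d]
585 = n/2 × [2(21) + (n-1)(4)]
585 = n/2 × [42 + 4n - 4]
1170 = n × [38 + 4n]
4n² + (38)n - 1170 = 0
Discriminant: Δ = (38)² - 4(4)(-1170) = 1444 + 18720 = 20164
√Δ = 142
n = [-(38) + √Δ] / (2·4) = (-38 + 142) / 8 = 104 / 8 = 13
(The negative root is discarded since n must be a positive integer.)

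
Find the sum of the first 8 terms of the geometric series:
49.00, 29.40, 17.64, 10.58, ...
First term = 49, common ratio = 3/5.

Sₙ = a(1 - rⁿ) / (1 - r)
S_8 = 49(1 - (3/5)^8) / (1 - (3/5))
S_8 = 49(1 - (6561/390625)) / (2/5)
S_8 = 9409568/78125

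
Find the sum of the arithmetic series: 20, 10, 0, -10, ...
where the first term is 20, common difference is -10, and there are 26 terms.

Sₙ = n/2 × (first + last)
Last term = a + (n-1)d = 20 + (26-1)×(-10) = -230
S_26 = 26/2 × (20 + (-230))
S_26 = 26/2 × (-210) = -2730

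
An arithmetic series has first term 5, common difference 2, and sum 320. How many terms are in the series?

Using S = n/2 × [2a + (n-1)d]
320 = n/2 × [2(5) + (n-1)(2)]
320 = n/2 × [10 + 2n - 2]
640 = n × [8 + 2n]
2n² + (8)n - 640 = 0
Discriminant: Δ = (8)² - 4(2)(-640) = 64 + 5120 = 5184
√Δ = 72
n = [-(8) + √Δ] / (2·2) = (-8 + 72) / 4 = 64 / 4 = 16
(The negative root is discarded since n must be a positive integer.)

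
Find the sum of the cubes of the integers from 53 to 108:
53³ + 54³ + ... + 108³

Use ∑_{k=1}^{n} k³ = [n(n+1)/2]², then subtract the first 52 terms.
∑_{k=1}^{108} k³ = [108×109/2]² = 5886² = 34644996
∑_{k=1}^{52} k³ = [52×53/2]² = 1378² = 1898884
∑_{k=53}^{108} k³ = 34644996 - 1898884 = 32746112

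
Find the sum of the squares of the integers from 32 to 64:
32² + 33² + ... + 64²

Use ∑_{k=1}^{n} k² = n(n+1)(2n+1)/6, then subtract the first 31 terms.
∑_{k=1}^{64} k² = 64×65×129/6 = 89440
∑_{k=1}^{31} k² = 31×32×63/6 = 10416
∑_{k=32}^{64} k² = 89440 - 10416 = 79024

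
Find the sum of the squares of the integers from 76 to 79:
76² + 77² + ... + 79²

Use ∑_{k=1}^{n} k² = n(n+1)(2n+1)/6, then subtract the first 75 terms.
∑_{k=1}^{79} k² = 79×80×159/6 = 167480
∑_{k=1}^{75} k² = 75×76×151/6 = 143450
∑_{k=76}^{79} k² = 167480 - 143450 = 24030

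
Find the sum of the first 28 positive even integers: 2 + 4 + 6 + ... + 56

Sum of first n even numbers = n(n+1)
= 28×29
= 812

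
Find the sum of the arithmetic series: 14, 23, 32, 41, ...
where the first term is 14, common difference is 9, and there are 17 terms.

Sₙ = n/2 × (first + last)
Last term = a + (n-1)d = 14 + (17-1)×9 = 158
S_17 = 17/2 × (14 + 158)
S_17 = 17/2 × 172 = 1462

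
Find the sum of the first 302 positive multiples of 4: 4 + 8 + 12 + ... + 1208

Factor out 4: = 4(1 + 2 + ... + 302) = 4 × n(n+1)/2
= 4 × 302×303/2
= 4 × 45753
= 183012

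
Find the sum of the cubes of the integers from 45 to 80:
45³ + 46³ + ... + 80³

Use ∑_{k=1}^{n} k³ = [n(n+1)/2]², then subtract the first 44 terms.
∑_{k=1}^{80} k³ = [80×81/2]² = 3240² = 10497600
∑_{k=1}^{44} k³ = [44×45/2]² = 990² = 980100
∑_{k=45}^{80} k³ = 10497600 - 980100 = 9517500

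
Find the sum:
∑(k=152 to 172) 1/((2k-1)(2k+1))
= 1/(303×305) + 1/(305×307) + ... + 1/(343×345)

Partial fractions: 1/((2k-1)(2k+1)) = (1/2)[1/(2k-1) - 1/(2k+1)]
The series telescopes:
= (1/2)[1/303 - 1/345]
= 7/34845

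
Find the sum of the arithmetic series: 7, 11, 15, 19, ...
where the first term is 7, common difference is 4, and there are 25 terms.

Sₙ = n/2 × (first + last)
Last term = a + (n-1)d = 7 + (25-1)×4 = 103
S_25 = 25/2 × (7 + 103)
S_25 = 25/2 × 110 = 1375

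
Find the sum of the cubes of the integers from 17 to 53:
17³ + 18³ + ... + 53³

Use ∑_{k=1}^{n} k³ = [n(n+1)/2]², then subtract the first 16 terms.
∑_{k=1}^{53} k³ = [53×54/2]² = 1431² = 2047761
∑_{k=1}^{16} k³ = [16×17/2]² = 136² = 18496
∑_{k=17}^{53} k³ = 2047761 - 18496 = 2029265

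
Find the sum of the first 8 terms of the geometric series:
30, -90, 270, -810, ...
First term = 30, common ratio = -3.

Sₙ = a(1 - rⁿ) / (1 - r)
S_8 = 30(1 - (-3)^8) / (1 - (-3))
S_8 = 30(1 - 6561) / (4)
S_8 = -49200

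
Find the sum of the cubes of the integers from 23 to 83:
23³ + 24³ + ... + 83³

Use ∑_{k=1}^{n} k³ = [n(n+1)/2]², then subtract the first 22 terms.
∑_{k=1}^{83} k³ = [83×84/2]² = 3486² = 12152196
∑_{k=1}^{22} k³ = [22×23/2]² = 253² = 64009
∑_{k=23}^{83} k³ = 12152196 - 64009 = 12088187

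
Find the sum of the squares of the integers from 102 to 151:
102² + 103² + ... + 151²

Use ∑_{k=1}^{n} k² = n(n+1)(2n+1)/6, then subtract the first 101 terms.
∑_{k=1}^{151} k² = 151×152×303/6 = 1159076
∑_{k=1}^{101} k² = 101×102×203/6 = 348551
∑_{k=102}^{151} k² = 1159076 - 348551 = 810525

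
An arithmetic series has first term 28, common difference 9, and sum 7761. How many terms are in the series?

Using S = n/2 × [2a + (n-1)d]
7761 = n/2 × [2(28) + (n-1)(9)]
7761 = n/2 × [56 + 9n - 9]
15522 = n × [47 + 9n]
9n² + (47)n - 15522 = 0
Discriminant: Δ = (47)² - 4(9)(-15522) = 2209 + 558792 = 561001
√Δ = 749
n = [-(47) + √Δ] / (2·9) = (-47 + 749) / 18 = 702 / 18 = 39
(The negative root is discarded since n must be a positive integer.)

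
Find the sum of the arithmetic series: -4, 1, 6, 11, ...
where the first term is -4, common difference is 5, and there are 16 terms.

Sₙ = n/2 × (first + last)
Last term = a + (n-1)d = -4 + (16-1)×5 = 71
S_16 = 16/2 × (-4 + 71)
S_16 = 16/2 × 67 = 536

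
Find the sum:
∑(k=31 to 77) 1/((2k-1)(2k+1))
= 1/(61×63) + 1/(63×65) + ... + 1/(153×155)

Partial fractions: 1/((2k-1)(2k+1)) = (1/2)[1/(2k-1) - 1/(2k+1)]
The series telescopes:
= (1/2)[1/61 - 1/155]
= 47/9455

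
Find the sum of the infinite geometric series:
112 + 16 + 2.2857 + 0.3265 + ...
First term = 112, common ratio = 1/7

For |r| < 1, S = a / (1 - r)
S = 112 / (1 - (1/7))
S = 112 / (6/7)
S = 392/3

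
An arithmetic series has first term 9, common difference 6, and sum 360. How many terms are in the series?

Using S = n/2 × [2a + (n-1)d]
360 = n/2 × [2(9) + (n-1)(6)]
360 = n/2 × [18 + 6n - 6]
720 = n × [12 + 6n]
6n² + (12)n - 720 = 0
Discriminant: Δ = (12)² - 4(6)(-720) = 144 + 17280 = 17424
√Δ = 132
n = [-(12) + √Δ] / (2·6) = (-12 + 132) / 12 = 120 / 12 = 10
(The negative root is discarded since n must be a positive integer.)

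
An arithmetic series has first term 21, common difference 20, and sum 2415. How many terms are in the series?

Using S = n/2 × [2a + (n-1)d]
2415 = n/2 × [2(21) + (n-1)(20)]
2415 = n/2 × [42 + 20n - 20]
4830 = n × [22 + 20n]
20n² + (22)n - 4830 = 0
Discriminant: Δ = (22)² - 4(20)(-4830) = 484 + 386400 = 386884
√Δ = 622
n = [-(22) + √Δ] / (2·20) = (-22 + 622) / 40 = 600 / 40 = 15
(The negative root is discarded since n must be a positive integer.)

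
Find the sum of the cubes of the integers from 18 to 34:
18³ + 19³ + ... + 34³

Use ∑_{k=1}^{n} k³ = [n(n+1)/2]², then subtract the first 17 terms.
∑_{k=1}^{34} k³ = [34×35/2]² = 595² = 354025
∑_{k=1}^{17} k³ = [17×18/2]² = 153² = 23409
∑_{k=18}^{34} k³ = 354025 - 23409 = 330616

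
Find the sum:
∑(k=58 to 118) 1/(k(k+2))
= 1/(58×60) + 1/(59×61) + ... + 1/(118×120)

Partial fractions: 1/(k(k+2)) = (1/2)[1/k - 1/(k+2)]
Telescoping leaves the first two and last two terms:
= (1/2)[1/58 + 1/59 - 1/119 - 1/120]
= 426451/48866160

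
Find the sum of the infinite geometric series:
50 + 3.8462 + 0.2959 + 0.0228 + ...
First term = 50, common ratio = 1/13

For |r| < 1, S = a / (1 - r)
S = 50 / (1 - (1/13))
S = 50 / (12/13)
S = 325/6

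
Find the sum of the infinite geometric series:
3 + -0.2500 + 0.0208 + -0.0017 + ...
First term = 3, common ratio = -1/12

For |r| < 1, S = a / (1 - r)
S = 3 / (1 - (-1/12))
S = 3 / (13/12)
S = 36/13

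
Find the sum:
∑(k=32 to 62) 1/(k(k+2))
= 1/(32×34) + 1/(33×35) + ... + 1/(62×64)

Partial fractions: 1/(k(k+2)) = (1/2)[1/k - 1/(k+2)]
Telescoping leaves the first two and last two terms:
= (1/2)[1/32 + 1/33 - 1/63 - 1/64]
= 1333/88704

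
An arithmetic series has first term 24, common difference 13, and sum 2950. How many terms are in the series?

Using S = n/2 × [2a + (n-1)d]
2950 = n/2 × [2(24) + (n-1)(13)]
2950 = n/2 × [48 + 13n - 13]
5900 = n × [35 + 13n]
13n² + (35)n - 5900 = 0
Discriminant: Δ = (35)² - 4(13)(-5900) = 1225 + 306800 = 308025
√Δ = 555
n = [-(35) + √Δ] / (2·13) = (-35 + 555) / 26 = 520 / 26 = 20
(The negative root is discarded since n must be a positive integer.)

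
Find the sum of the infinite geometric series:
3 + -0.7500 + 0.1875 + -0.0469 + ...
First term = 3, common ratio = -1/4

For |r| < 1, S = a / (1 - r)
S = 3 / (1 - (-1/4))
S = 3 / (5/4)
S = 12/5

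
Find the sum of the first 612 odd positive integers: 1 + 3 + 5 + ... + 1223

Sum of first n odd numbers = n²
= 612²
= 374544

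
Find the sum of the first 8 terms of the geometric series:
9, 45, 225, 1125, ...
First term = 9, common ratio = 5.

Sₙ = a(1 - rⁿ) / (1 - r)
S_8 = 9(1 - 5^8) / (1 - 5)
S_8 = 9(1 - 390625) / (-4)
S_8 = 878904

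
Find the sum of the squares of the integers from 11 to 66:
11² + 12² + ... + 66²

Use ∑_{k=1}^{n} k² = n(n+1)(2n+1)/6, then subtract the first 10 terms.
∑_{k=1}^{66} k² = 66×67×133/6 = 98021
∑_{k=1}^{10} k² = 10×11×21/6 = 385
∑_{k=11}^{66} k² = 98021 - 385 = 97636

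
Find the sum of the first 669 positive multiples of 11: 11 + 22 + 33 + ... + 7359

Factor out 11: = 11(1 + 2 + ... + 669) = 11 × n(n+1)/2
= 11 × 669×670/2
= 11 × 224115
= 2465265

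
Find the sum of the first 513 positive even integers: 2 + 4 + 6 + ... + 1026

Sum of first n even numbers = n(n+1)
= 513×514
= 263682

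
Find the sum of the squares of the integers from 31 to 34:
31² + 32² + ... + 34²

Use ∑_{k=1}^{n} k² = n(n+1)(2n+1)/6, then subtract the first 30 terms.
∑_{k=1}^{34} k² = 34×35×69/6 = 13685
∑_{k=1}^{30} k² = 30×31×61/6 = 9455
∑_{k=31}^{34} k² = 13685 - 9455 = 4230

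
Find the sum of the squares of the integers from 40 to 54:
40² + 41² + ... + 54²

Use ∑_{k=1}^{n} k² = n(n+1)(2n+1)/6, then subtract the first 39 terms.
∑_{k=1}^{54} k² = 54×55×109/6 = 53955
∑_{k=1}^{39} k² = 39×40×79/6 = 20540
∑_{k=40}^{54} k² = 53955 - 20540 = 33415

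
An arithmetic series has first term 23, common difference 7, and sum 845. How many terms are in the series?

Using S = n/2 × [2a + (n-1)d]
845 = n/2 × [2(23) + (n-1)(7)]
845 = n/2 × [46 + 7n - 7]
1690 = n × [39 + 7n]
7n² + (39)n - 1690 = 0
Discriminant: Δ = (39)² - 4(7)(-1690) = 1521 + 47320 = 48841
√Δ = 221
n = [-(39) + √Δ] / (2·7) = (-39 + 221) / 14 = 182 / 14 = 13
(The negative root is discarded since n must be a positive integer.)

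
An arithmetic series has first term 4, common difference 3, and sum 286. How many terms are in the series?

Using S = n/2 × [2a + (n-1)d]
286 = n/2 × [2(4) + (n-1)(3)]
286 = n/2 × [8 + 3n - 3]
572 = n × [5 + 3n]
3n² + (5)n - 572 = 0
Discriminant: Δ = (5)² - 4(3)(-572) = 25 + 6864 = 6889
√Δ = 83
n = [-(5) + √Δ] / (2·3) = (-5 + 83) / 6 = 78 / 6 = 13
(The negative root is discarded since n must be a positive integer.)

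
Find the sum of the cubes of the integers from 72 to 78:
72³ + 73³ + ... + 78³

Use ∑_{k=1}^{n} k³ = [n(n+1)/2]², then subtract the first 71 terms.
∑_{k=1}^{78} k³ = [78×79/2]² = 3081² = 9492561
∑_{k=1}^{71} k³ = [71×72/2]² = 2556² = 6533136
∑_{k=72}^{78} k³ = 9492561 - 6533136 = 2959425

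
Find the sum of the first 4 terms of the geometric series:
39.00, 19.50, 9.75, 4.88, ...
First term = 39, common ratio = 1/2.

Sₙ = a(1 - rⁿ) / (1 - r)
S_4 = 39(1 - (1/2)^4) / (1 - (1/2))
S_4 = 39(1 - (1/16)) / (1/2)
S_4 = 585/8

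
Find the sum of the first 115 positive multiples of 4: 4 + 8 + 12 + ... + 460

Factor out 4: = 4(1 + 2 + ... + 115) = 4 × n(n+1)/2
= 4 × 115×116/2
= 4 × 6670
= 26680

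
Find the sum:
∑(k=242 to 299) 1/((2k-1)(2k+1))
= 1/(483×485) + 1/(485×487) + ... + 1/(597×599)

Partial fractions: 1/((2k-1)(2k+1)) = (1/2)[1/(2k-1) - 1/(2k+1)]
The series telescopes:
= (1/2)[1/483 - 1/599]
= 58/289317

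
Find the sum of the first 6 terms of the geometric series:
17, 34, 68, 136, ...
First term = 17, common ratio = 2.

Sₙ = a(1 - rⁿ) / (1 - r)
S_6 = 17(1 - 2^6) / (1 - 2)
S_6 = 17(1 - 64) / (-1)
S_6 = 1071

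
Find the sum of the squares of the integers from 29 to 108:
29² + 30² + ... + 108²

Use ∑_{k=1}^{n} k² = n(n+1)(2n+1)/6, then subtract the first 28 terms.
∑_{k=1}^{108} k² = 108×109×217/6 = 425754
∑_{k=1}^{28} k² = 28×29×57/6 = 7714
∑_{k=29}^{108} k² = 425754 - 7714 = 418040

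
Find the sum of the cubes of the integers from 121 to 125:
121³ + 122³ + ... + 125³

Use ∑_{k=1}^{n} k³ = [n(n+1)/2]², then subtract the first 120 terms.
∑_{k=1}^{125} k³ = [125×126/2]² = 7875² = 62015625
∑_{k=1}^{120} k³ = [120×121/2]² = 7260² = 52707600
∑_{k=121}^{125} k³ = 62015625 - 52707600 = 9308025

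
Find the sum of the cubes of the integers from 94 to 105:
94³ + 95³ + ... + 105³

Use ∑_{k=1}^{n} k³ = [n(n+1)/2]², then subtract the first 93 terms.
∑_{k=1}^{105} k³ = [105×106/2]² = 5565² = 30969225
∑_{k=1}^{93} k³ = [93×94/2]² = 4371² = 19105641
∑_{k=94}^{105} k³ = 30969225 - 19105641 = 11863584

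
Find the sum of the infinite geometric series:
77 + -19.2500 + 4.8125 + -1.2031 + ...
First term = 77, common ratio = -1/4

For |r| < 1, S = a / (1 - r)
S = 77 / (1 - (-1/4))
S = 77 / (5/4)
S = 308/5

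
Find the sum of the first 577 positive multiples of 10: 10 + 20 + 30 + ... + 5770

Factor out 10: = 10(1 + 2 + ... + 577) = 10 × n(n+1)/2
= 10 × 577×578/2
= 10 × 166753
= 1667530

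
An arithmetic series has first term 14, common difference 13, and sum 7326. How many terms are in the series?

Using S = n/2 × [2a + (n-1)d]
7326 = n/2 × [2(14) + (n-1)(13)]
7326 = n/2 × [28 + 13n - 13]
14652 = n × [15 + 13n]
13n² + (15)n - 14652 = 0
Discriminant: Δ = (15)² - 4(13)(-14652) = 225 + 761904 = 762129
√Δ = 873
n = [-(15) + √Δ] / (2·13) = (-15 + 873) / 26 = 858 / 26 = 33
(The negative root is discarded since n must be a positive integer.)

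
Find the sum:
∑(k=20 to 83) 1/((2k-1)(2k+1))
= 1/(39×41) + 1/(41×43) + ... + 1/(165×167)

Partial fractions: 1/((2k-1)(2k+1)) = (1/2)[1/(2k-1) - 1/(2k+1)]
The series telescopes:
= (1/2)[1/39 - 1/167]
= 64/6513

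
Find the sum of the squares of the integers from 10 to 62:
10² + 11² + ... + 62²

Use ∑_{k=1}^{n} k² = n(n+1)(2n+1)/6, then subtract the first 9 terms.
∑_{k=1}^{62} k² = 62×63×125/6 = 81375
∑_{k=1}^{9} k² = 9×10×19/6 = 285
∑_{k=10}^{62} k² = 81375 - 285 = 81090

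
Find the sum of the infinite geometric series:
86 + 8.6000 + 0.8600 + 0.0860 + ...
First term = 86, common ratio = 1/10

For |r| < 1, S = a / (1 - r)
S = 86 / (1 - (1/10))
S = 86 / (9/10)
S = 860/9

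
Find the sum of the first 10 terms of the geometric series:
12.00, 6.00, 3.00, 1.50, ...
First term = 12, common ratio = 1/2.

Sₙ = a(1 - rⁿ) / (1 - r)
S_10 = 12(1 - (1/2)^10) / (1 - (1/2))
S_10 = 12(1 - (1/1024)) / (1/2)
S_10 = 3069/128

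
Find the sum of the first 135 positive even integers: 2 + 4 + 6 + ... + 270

Sum of first n even numbers = n(n+1)
= 135×136
= 18360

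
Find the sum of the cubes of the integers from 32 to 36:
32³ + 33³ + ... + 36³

Use ∑_{k=1}^{n} k³ = [n(n+1)/2]², then subtract the first 31 terms.
∑_{k=1}^{36} k³ = [36×37/2]² = 666² = 443556
∑_{k=1}^{31} k³ = [31×32/2]² = 496² = 246016
∑_{k=32}^{36} k³ = 443556 - 246016 = 197540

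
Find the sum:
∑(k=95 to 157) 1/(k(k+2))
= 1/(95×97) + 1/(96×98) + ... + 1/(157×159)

Partial fractions: 1/(k(k+2)) = (1/2)[1/k - 1/(k+2)]
Telescoping leaves the first two and last two terms:
= (1/2)[1/95 + 1/96 - 1/158 - 1/159]
= 105959/25456960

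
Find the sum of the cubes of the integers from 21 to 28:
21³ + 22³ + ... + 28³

Use ∑_{k=1}^{n} k³ = [n(n+1)/2]², then subtract the first 20 terms.
∑_{k=1}^{28} k³ = [28×29/2]² = 406² = 164836
∑_{k=1}^{20} k³ = [20×21/2]² = 210² = 44100
∑_{k=21}^{28} k³ = 164836 - 44100 = 120736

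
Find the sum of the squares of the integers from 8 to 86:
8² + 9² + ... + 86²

Use ∑_{k=1}^{n} k² = n(n+1)(2n+1)/6, then subtract the first 7 terms.
∑_{k=1}^{86} k² = 86×87×173/6 = 215731
∑_{k=1}^{7} k² = 7×8×15/6 = 140
∑_{k=8}^{86} k² = 215731 - 140 = 215591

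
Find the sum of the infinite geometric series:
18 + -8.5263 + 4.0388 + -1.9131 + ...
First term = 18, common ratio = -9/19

For |r| < 1, S = a / (1 - r)
S = 18 / (1 - (-9/19))
S = 18 / (28/19)
S = 171/14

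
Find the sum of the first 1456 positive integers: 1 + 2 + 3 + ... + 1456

Formula: ∑k = n(n+1)/2
= 1456×1457/2
= 2121392/2
= 1060696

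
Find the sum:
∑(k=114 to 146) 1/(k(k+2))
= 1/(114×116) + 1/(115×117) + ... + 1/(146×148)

Partial fractions: 1/(k(k+2)) = (1/2)[1/k - 1/(k+2)]
Telescoping leaves the first two and last two terms:
= (1/2)[1/114 + 1/115 - 1/147 - 1/148]
= 185779/95073720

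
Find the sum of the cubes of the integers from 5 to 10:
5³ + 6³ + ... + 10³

Use ∑_{k=1}^{n} k³ = [n(n+1)/2]², then subtract the first 4 terms.
∑_{k=1}^{10} k³ = [10×11/2]² = 55² = 3025
∑_{k=1}^{4} k³ = [4×5/2]² = 10² = 100
∑_{k=5}^{10} k³ = 3025 - 100 = 2925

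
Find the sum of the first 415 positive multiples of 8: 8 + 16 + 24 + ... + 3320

Factor out 8: = 8(1 + 2 + ... + 415) = 8 × n(n+1)/2
= 8 × 415×416/2
= 8 × 86320
= 690560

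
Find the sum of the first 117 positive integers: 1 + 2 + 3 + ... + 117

Formula: ∑k = n(n+1)/2
= 117×118/2
= 13806/2
= 6903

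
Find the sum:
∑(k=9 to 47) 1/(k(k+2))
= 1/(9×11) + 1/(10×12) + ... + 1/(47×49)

Partial fractions: 1/(k(k+2)) = (1/2)[1/k - 1/(k+2)]
Telescoping leaves the first two and last two terms:
= (1/2)[1/9 + 1/10 - 1/48 - 1/49]
= 5993/70560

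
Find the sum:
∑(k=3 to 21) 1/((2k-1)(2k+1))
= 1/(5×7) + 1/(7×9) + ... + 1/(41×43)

Partial fractions: 1/((2k-1)(2k+1)) = (1/2)[1/(2k-1) - 1/(2k+1)]
The series telescopes:
= (1/2)[1/5 - 1/43]
= 19/215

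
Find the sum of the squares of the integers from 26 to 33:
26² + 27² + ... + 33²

Use ∑_{k=1}^{n} k² = n(n+1)(2n+1)/6, then subtract the first 25 terms.
∑_{k=1}^{33} k² = 33×34×67/6 = 12529
∑_{k=1}^{25} k² = 25×26×51/6 = 5525
∑_{k=26}^{33} k² = 12529 - 5525 = 7004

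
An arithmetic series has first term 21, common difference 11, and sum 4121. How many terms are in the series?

Using S = n/2 × [2a + (n-1)d]
4121 = n/2 × [2(21) + (n-1)(11)]
4121 = n/2 × [42 + 11n - 11]
8242 = n × [31 + 11n]
11n² + (31)n - 8242 = 0
Discriminant: Δ = (31)² - 4(11)(-8242) = 961 + 362648 = 363609
√Δ = 603
n = [-(31) + √Δ] / (2·11) = (-31 + 603) / 22 = 572 / 22 = 26
(The negative root is discarded since n must be a positive integer.)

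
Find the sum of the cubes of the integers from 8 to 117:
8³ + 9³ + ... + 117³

Use ∑_{k=1}^{n} k³ = [n(n+1)/2]², then subtract the first 7 terms.
∑_{k=1}^{117} k³ = [117×118/2]² = 6903² = 47651409
∑_{k=1}^{7} k³ = [7×8/2]² = 28² = 784
∑_{k=8}^{117} k³ = 47651409 - 784 = 47650625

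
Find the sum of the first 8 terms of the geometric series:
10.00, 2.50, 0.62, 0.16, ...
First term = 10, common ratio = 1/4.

Sₙ = a(1 - rⁿ) / (1 - r)
S_8 = 10(1 - (1/4)^8) / (1 - (1/4))
S_8 = 10(1 - (1/65536)) / (3/4)
S_8 = 109225/8192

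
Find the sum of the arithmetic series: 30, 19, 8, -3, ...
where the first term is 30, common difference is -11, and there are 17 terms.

Sₙ = n/2 × (first + last)
Last term = a + (n-1)d = 30 + (17-1)×(-11) = -146
S_17 = 17/2 × (30 + (-146))
S_17 = 17/2 × (-116) = -986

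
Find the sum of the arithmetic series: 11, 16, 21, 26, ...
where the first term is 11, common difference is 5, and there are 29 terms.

Sₙ = n/2 × (first + last)
Last term = a + (n-1)d = 11 + (29-1)×5 = 151
S_29 = 29/2 × (11 + 151)
S_29 = 29/2 × 162 = 2349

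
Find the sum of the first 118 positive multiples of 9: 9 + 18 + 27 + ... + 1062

Factor out 9: = 9(1 + 2 + ... + 118) = 9 × n(n+1)/2
= 9 × 118×119/2
= 9 × 7021
= 63189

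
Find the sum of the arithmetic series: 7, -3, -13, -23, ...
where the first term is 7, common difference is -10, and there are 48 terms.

Sₙ = n/2 × (first + last)
Last term = a + (n-1)d = 7 + (48-1)×(-10) = -463
S_48 = 48/2 × (7 + (-463))
S_48 = 48/2 × (-456) = -10944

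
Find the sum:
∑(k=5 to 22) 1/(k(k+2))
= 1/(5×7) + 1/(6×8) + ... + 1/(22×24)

Partial fractions: 1/(k(k+2)) = (1/2)[1/k - 1/(k+2)]
Telescoping leaves the first two and last two terms:
= (1/2)[1/5 + 1/6 - 1/23 - 1/24]
= 259/1840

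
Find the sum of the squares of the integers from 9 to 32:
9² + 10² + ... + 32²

Use ∑_{k=1}^{n} k² = n(n+1)(2n+1)/6, then subtract the first 8 terms.
∑_{k=1}^{32} k² = 32×33×65/6 = 11440
∑_{k=1}^{8} k² = 8×9×17/6 = 204
∑_{k=9}^{32} k² = 11440 - 204 = 11236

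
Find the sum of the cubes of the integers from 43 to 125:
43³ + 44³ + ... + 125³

Use ∑_{k=1}^{n} k³ = [n(n+1)/2]², then subtract the first 42 terms.
∑_{k=1}^{125} k³ = [125×126/2]² = 7875² = 62015625
∑_{k=1}^{42} k³ = [42×43/2]² = 903² = 815409
∑_{k=43}^{125} k³ = 62015625 - 815409 = 61200216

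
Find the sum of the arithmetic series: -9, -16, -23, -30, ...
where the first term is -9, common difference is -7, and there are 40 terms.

Sₙ = n/2 × (first + last)
Last term = a + (n-1)d = -9 + (40-1)×(-7) = -282
S_40 = 40/2 × (-9 + (-282))
S_40 = 40/2 × (-291) = -5820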